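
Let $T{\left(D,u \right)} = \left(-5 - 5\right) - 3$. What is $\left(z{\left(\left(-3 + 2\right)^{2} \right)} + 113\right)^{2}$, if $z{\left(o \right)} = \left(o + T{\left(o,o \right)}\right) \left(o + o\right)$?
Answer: $7921$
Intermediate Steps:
$T{\left(D,u \right)} = -13$ ($T{\left(D,u \right)} = -10 - 3 = -13$)
$z{\left(o \right)} = 2 o \left(-13 + o\right)$ ($z{\left(o \right)} = \left(o - 13\right) \left(o + o\right) = \left(-13 + o\right) 2 o = 2 o \left(-13 + o\right)$)
$\left(z{\left(\left(-3 + 2\right)^{2} \right)} + 113\right)^{2} = \left(2 \left(-3 + 2\right)^{2} \left(-13 + \left(-3 + 2\right)^{2}\right) + 113\right)^{2} = \left(2 \left(-1\right)^{2} \left(-13 + \left(-1\right)^{2}\right) + 113\right)^{2} = \left(2 \cdot 1 \left(-13 + 1\right) + 113\right)^{2} = \left(2 \cdot 1 \left(-12\right) + 113\right)^{2} = \left(-24 + 113\right)^{2} = 89^{2} = 7921$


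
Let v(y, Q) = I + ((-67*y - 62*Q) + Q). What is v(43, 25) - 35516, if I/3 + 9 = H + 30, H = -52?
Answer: -40015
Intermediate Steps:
I = -93 (I = -27 + 3*(-52 + 30) = -27 + 3*(-22) = -27 - 66 = -93)
v(y, Q) = -93 - 67*y - 61*Q (v(y, Q) = -93 + ((-67*y - 62*Q) + Q) = -93 + (-67*y - 61*Q) = -93 - 67*y - 61*Q)
v(43, 25) - 35516 = (-93 - 67*43 - 61*25) - 35516 = (-93 - 2881 - 1525) - 35516 = -4499 - 35516 = -40015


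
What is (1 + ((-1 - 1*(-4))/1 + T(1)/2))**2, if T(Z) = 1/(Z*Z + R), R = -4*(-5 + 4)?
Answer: 1681/100 ≈ 16.810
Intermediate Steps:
R = 4 (R = -4*(-1) = 4)
T(Z) = 1/(4 + Z**2) (T(Z) = 1/(Z*Z + 4) = 1/(Z**2 + 4) = 1/(4 + Z**2))
(1 + ((-1 - 1*(-4))/1 + T(1)/2))**2 = (1 + ((-1 - 1*(-4))/1 + 1/((4 + 1**2)*2)))**2 = (1 + ((-1 + 4)*1 + (1/2)/(4 + 1)))**2 = (1 + (3*1 + (1/2)/5))**2 = (1 + (3 + (1/5)*(1/2)))**2 = (1 + (3 + 1/10))**2 = (1 + 31/10)**2 = (41/10)**2 = 1681/100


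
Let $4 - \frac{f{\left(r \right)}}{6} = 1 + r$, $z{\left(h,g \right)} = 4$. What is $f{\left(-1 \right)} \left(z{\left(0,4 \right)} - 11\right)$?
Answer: $-168$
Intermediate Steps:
$f{\left(r \right)} = 18 - 6 r$ ($f{\left(r \right)} = 24 - 6 \left(1 + r\right) = 24 - \left(6 + 6 r\right) = 18 - 6 r$)
$f{\left(-1 \right)} \left(z{\left(0,4 \right)} - 11\right) = \left(18 - -6\right) \left(4 - 11\right) = \left(18 + 6\right) \left(-7\right) = 24 \left(-7\right) = -168$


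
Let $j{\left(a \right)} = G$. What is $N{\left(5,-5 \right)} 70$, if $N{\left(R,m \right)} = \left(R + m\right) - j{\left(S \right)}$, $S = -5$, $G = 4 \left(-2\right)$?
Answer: $560$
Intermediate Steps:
$G = -8$
$j{\left(a \right)} = -8$
$N{\left(R,m \right)} = 8 + R + m$ ($N{\left(R,m \right)} = \left(R + m\right) - -8 = \left(R + m\right) + 8 = 8 + R + m$)
$N{\left(5,-5 \right)} 70 = \left(8 + 5 - 5\right) 70 = 8 \cdot 70 = 560$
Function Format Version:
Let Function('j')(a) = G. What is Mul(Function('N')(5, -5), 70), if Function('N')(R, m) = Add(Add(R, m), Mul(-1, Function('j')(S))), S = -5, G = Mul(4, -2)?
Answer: 560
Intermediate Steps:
G = -8
Function('j')(a) = -8
Function('N')(R, m) = Add(8, R, m) (Function('N')(R, m) = Add(Add(R, m), Mul(-1, -8)) = Add(Add(R, m), 8) = Add(8, R, m))
Mul(Function('N')(5, -5), 70) = Mul(Add(8, 5, -5), 70) = Mul(8, 70) = 560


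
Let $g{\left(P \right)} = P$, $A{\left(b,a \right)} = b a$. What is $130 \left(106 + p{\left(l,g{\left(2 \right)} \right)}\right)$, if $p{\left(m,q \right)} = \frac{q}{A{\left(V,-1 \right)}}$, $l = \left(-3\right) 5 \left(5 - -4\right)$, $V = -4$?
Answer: $13845$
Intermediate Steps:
$A{\left(b,a \right)} = a b$
$l = -135$ ($l = - 15 \left(5 + 4\right) = \left(-15\right) 9 = -135$)
$p{\left(m,q \right)} = \frac{q}{4}$ ($p{\left(m,q \right)} = \frac{q}{\left(-1\right) \left(-4\right)} = \frac{q}{4}$)
$130 \left(106 + p{\left(l,g{\left(2 \right)} \right)}\right) = 130 \left(106 + \frac{1}{4} \cdot 2\right) = 130 \left(106 + \frac{1}{2}\right) = 130 \cdot \frac{213}{2} = 13845$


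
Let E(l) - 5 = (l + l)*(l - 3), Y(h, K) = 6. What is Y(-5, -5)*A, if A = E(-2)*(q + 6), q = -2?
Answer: 600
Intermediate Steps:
E(l) = 5 + 2*l*(-3 + l) (E(l) = 5 + (l + l)*(l - 3) = 5 + (2*l)*(-3 + l) = 5 + 2*l*(-3 + l))
A = 100 (A = (5 - 6*(-2) + 2*(-2)²)*(-2 + 6) = (5 + 12 + 2*4)*4 = (5 + 12 + 8)*4 = 25*4 = 100)
Y(-5, -5)*A = 6*100 = 600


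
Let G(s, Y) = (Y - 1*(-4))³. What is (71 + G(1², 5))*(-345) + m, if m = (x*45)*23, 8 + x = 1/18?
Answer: -568445/2 ≈ -2.8422e+5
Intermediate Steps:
x = -143/18 (x = -8 + 1/18 = -143/18 ≈ -7.9444)
G(s, Y) = (4 + Y)³ (G(s, Y) = (Y + 4)³ = (4 + Y)³)
m = -16445/2 (m = -143/18*45*23 = -715/2*23 = -16445/2 ≈ -8222.5)
(71 + G(1², 5))*(-345) + m = (71 + (4 + 5)³)*(-345) - 16445/2 = (71 + 9³)*(-345) - 16445/2 = (71 + 729)*(-345) - 16445/2 = 800*(-345) - 16445/2 = -276000 - 16445/2 = -568445/2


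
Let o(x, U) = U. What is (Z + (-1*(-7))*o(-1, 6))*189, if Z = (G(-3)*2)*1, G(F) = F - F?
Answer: 7938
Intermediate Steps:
G(F) = 0
Z = 0 (Z = (0*2)*1 = 0*1 = 0)
(Z + (-1*(-7))*o(-1, 6))*189 = (0 - 1*(-7)*6)*189 = (0 + 7*6)*189 = (0 + 42)*189 = 42*189 = 7938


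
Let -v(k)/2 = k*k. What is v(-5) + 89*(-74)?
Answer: -6636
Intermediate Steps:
v(k) = -2*k² (v(k) = -2*k*k = -2*k²)
v(-5) + 89*(-74) = -2*(-5)² + 89*(-74) = -2*25 - 6586 = -50 - 6586 = -6636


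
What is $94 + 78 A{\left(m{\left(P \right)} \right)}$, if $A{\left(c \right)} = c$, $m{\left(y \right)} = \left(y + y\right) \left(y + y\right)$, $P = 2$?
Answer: $1342$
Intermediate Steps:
$m{\left(y \right)} = 4 y^{2}$ ($m{\left(y \right)} = 2 y 2 y = 4 y^{2}$)
$94 + 78 A{\left(m{\left(P \right)} \right)} = 94 + 78 \cdot 4 \cdot 2^{2} = 94 + 78 \cdot 4 \cdot 4 = 94 + 78 \cdot 16 = 94 + 1248 = 1342$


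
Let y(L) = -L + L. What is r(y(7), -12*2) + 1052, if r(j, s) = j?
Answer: 1052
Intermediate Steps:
y(L) = 0
r(y(7), -12*2) + 1052 = 0 + 1052 = 1052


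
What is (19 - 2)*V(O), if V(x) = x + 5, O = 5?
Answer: 170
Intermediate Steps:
V(x) = 5 + x
(19 - 2)*V(O) = (19 - 2)*(5 + 5) = 17*10 = 170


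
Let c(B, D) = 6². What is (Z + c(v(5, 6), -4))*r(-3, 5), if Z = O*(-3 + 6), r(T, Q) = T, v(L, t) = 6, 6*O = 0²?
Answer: -108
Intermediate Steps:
O = 0 (O = (⅙)*0² = (⅙)*0 = 0)
c(B, D) = 36
Z = 0 (Z = 0*(-3 + 6) = 0*3 = 0)
(Z + c(v(5, 6), -4))*r(-3, 5) = (0 + 36)*(-3) = 36*(-3) = -108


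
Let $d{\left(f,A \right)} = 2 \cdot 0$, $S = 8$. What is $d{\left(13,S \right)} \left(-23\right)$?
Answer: $0$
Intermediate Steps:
$d{\left(f,A \right)} = 0$
$d{\left(13,S \right)} \left(-23\right) = 0 \left(-23\right) = 0$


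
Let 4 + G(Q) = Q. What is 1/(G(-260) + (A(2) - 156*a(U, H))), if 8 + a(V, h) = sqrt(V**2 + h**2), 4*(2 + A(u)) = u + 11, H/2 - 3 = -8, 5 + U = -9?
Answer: -15764/99723815 - 4992*sqrt(74)/99723815 ≈ -0.00058869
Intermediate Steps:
U = -14 (U = -5 - 9 = -14)
H = -10 (H = 6 + 2*(-8) = 6 - 16 = -10)
A(u) = 3/4 + u/4 (A(u) = -2 + (u + 11)/4 = -2 + (11 + u)/4 = -2 + (11/4 + u/4) = 3/4 + u/4)
a(V, h) = -8 + sqrt(V**2 + h**2)
G(Q) = -4 + Q
1/(G(-260) + (A(2) - 156*a(U, H))) = 1/((-4 - 260) + ((3/4 + (1/4)*2) - 156*(-8 + sqrt((-14)**2 + (-10)**2)))) = 1/(-264 + ((3/4 + 1/2) - 156*(-8 + sqrt(196 + 100)))) = 1/(-264 + (5/4 - 156*(-8 + sqrt(296)))) = 1/(-264 + (5/4 - 156*(-8 + 2*sqrt(74)))) = 1/(-264 + (5/4 + (1248 - 312*sqrt(74)))) = 1/(-264 + (4997/4 - 312*sqrt(74))) = 1/(3941/4 - 312*sqrt(74))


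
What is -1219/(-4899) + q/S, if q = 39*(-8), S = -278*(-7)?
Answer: 18341/207249 ≈ 0.088497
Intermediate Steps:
S = 1946
q = -312
-1219/(-4899) + q/S = -1219/(-4899) - 312/1946 = -1219*(-1/4899) - 312*1/1946 = 53/213 - 156/973 = 18341/207249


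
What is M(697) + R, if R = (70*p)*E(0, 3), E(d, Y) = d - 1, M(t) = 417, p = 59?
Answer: -3713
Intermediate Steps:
E(d, Y) = -1 + d
R = -4130 (R = (70*59)*(-1 + 0) = 4130*(-1) = -4130)
M(697) + R = 417 - 4130 = -3713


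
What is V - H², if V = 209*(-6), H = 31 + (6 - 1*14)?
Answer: -1783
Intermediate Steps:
H = 23 (H = 31 + (6 - 14) = 31 - 8 = 23)
V = -1254
V - H² = -1254 - 1*23² = -1254 - 1*529 = -1254 - 529 = -1783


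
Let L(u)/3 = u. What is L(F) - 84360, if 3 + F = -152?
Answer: -84825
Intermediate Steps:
F = -155 (F = -3 - 152 = -155)
L(u) = 3*u
L(F) - 84360 = 3*(-155) - 84360 = -465 - 84360 = -84825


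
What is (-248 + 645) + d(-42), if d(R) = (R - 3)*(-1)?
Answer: 442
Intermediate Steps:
d(R) = 3 - R (d(R) = (-3 + R)*(-1) = 3 - R)
(-248 + 645) + d(-42) = (-248 + 645) + (3 - 1*(-42)) = 397 + (3 + 42) = 397 + 45 = 442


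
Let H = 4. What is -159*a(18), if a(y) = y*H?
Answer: -11448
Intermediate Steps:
a(y) = 4*y (a(y) = y*4 = 4*y)
-159*a(18) = -636*18 = -159*72 = -11448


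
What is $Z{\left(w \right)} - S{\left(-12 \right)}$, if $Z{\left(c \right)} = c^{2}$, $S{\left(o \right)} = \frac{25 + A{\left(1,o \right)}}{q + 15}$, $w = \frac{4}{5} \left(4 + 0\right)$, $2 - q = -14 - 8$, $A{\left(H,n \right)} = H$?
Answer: $\frac{718}{75} \approx 9.5733$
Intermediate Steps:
$q = 24$ ($q = 2 - \left(-14 - 8\right) = 2 - -22 = 2 + 22 = 24$)
$w = \frac{16}{5}$ ($w = 4 \cdot \frac{1}{5} \cdot 4 = \frac{4}{5} \cdot 4 = \frac{16}{5} \approx 3.2$)
$S{\left(o \right)} = \frac{2}{3}$ ($S{\left(o \right)} = \frac{25 + 1}{24 + 15} = \frac{26}{39} = 26 \cdot \frac{1}{39} = \frac{2}{3}$)
$Z{\left(w \right)} - S{\left(-12 \right)} = \left(\frac{16}{5}\right)^{2} - \frac{2}{3} = \frac{256}{25} - \frac{2}{3} = \frac{718}{75}$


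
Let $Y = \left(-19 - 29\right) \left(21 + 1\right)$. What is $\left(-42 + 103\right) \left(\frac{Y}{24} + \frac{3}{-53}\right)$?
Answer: $- \frac{142435}{53} \approx -2687.5$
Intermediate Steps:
$Y = -1056$ ($Y = \left(-48\right) 22 = -1056$)
$\left(-42 + 103\right) \left(\frac{Y}{24} + \frac{3}{-53}\right) = \left(-42 + 103\right) \left(- \frac{1056}{24} + \frac{3}{-53}\right) = 61 \left(\left(-1056\right) \frac{1}{24} + 3 \left(- \frac{1}{53}\right)\right) = 61 \left(-44 - \frac{3}{53}\right) = 61 \left(- \frac{2335}{53}\right) = - \frac{142435}{53}$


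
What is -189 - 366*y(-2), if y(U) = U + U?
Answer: 1275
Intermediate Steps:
y(U) = 2*U
-189 - 366*y(-2) = -189 - 732*(-2) = -189 - 366*(-4) = -189 + 1464 = 1275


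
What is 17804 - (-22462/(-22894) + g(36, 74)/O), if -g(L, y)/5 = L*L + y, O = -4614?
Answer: 470106993224/26408229 ≈ 17802.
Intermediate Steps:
g(L, y) = -5*y - 5*L² (g(L, y) = -5*(L*L + y) = -5*(L² + y) = -5*(y + L²) = -5*y - 5*L²)
17804 - (-22462/(-22894) + g(36, 74)/O) = 17804 - (-22462/(-22894) + (-5*74 - 5*36²)/(-4614)) = 17804 - (-22462*(-1/22894) + (-370 - 5*1296)*(-1/4614)) = 17804 - (11231/11447 + (-370 - 6480)*(-1/4614)) = 17804 - (11231/11447 - 6850*(-1/4614)) = 17804 - (11231/11447 + 3425/2307) = 17804 - 1*65115892/26408229 = 17804 - 65115892/26408229 = 470106993224/26408229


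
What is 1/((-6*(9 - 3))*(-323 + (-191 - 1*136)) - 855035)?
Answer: -1/831635 ≈ -1.2025e-6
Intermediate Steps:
1/((-6*(9 - 3))*(-323 + (-191 - 1*136)) - 855035) = 1/((-6*6)*(-323 + (-191 - 136)) - 855035) = 1/(-36*(-323 - 327) - 855035) = 1/(-36*(-650) - 855035) = 1/(23400 - 855035) = 1/(-831635) = -1/831635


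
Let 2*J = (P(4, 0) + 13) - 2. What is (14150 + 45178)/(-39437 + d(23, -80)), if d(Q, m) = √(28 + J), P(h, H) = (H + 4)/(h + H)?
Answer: -779906112/518425645 - 19776*√34/518425645 ≈ -1.5046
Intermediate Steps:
P(h, H) = (4 + H)/(H + h)
J = 6 (J = (((4 + 0)/(0 + 4) + 13) - 2)/2 = ((4/4 + 13) - 2)/2 = (((¼)*4 + 13) - 2)/2 = ((1 + 13) - 2)/2 = (14 - 2)/2 = (½)*12 = 6)
d(Q, m) = √34 (d(Q, m) = √(28 + 6) = √34)
(14150 + 45178)/(-39437 + d(23, -80)) = (14150 + 45178)/(-39437 + √34) = 59328/(-39437 + √34)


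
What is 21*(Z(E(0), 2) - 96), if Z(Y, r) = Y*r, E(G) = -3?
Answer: -2142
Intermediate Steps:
21*(Z(E(0), 2) - 96) = 21*(-3*2 - 96) = 21*(-6 - 96) = 21*(-102) = -2142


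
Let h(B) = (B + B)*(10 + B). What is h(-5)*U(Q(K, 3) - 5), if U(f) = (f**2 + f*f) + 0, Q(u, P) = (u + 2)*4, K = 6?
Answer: -72900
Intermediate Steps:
Q(u, P) = 8 + 4*u (Q(u, P) = (2 + u)*4 = 8 + 4*u)
U(f) = 2*f**2 (U(f) = (f**2 + f**2) + 0 = 2*f**2 + 0 = 2*f**2)
h(B) = 2*B*(10 + B) (h(B) = (2*B)*(10 + B) = 2*B*(10 + B))
h(-5)*U(Q(K, 3) - 5) = (2*(-5)*(10 - 5))*(2*((8 + 4*6) - 5)**2) = (2*(-5)*5)*(2*((8 + 24) - 5)**2) = -100*(32 - 5)**2 = -100*27**2 = -100*729 = -50*1458 = -72900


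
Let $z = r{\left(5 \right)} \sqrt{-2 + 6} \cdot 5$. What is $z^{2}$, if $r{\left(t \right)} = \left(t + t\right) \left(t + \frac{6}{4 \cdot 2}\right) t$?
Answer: $8265625$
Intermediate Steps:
$r{\left(t \right)} = 2 t^{2} \left(\frac{3}{4} + t\right)$ ($r{\left(t \right)} = 2 t \left(t + \frac{6}{8}\right) t = 2 t \left(t + 6 \cdot \frac{1}{8}\right) t = 2 t \left(t + \frac{3}{4}\right) t = 2 t \left(\frac{3}{4} + t\right) t = 2 t^{2} \left(\frac{3}{4} + t\right)$)
$z = 2875$ ($z = \frac{5^{2} \left(3 + 4 \cdot 5\right)}{2} \sqrt{-2 + 6} \cdot 5 = \frac{1}{2} \cdot 25 \left(3 + 20\right) \sqrt{4} \cdot 5 = \frac{1}{2} \cdot 25 \cdot 23 \cdot 2 \cdot 5 = \frac{575}{2} \cdot 2 \cdot 5 = 575 \cdot 5 = 2875$)
$z^{2} = 2875^{2} = 8265625$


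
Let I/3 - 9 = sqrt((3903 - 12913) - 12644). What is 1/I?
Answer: 1/7245 - I*sqrt(2406)/21735 ≈ 0.00013803 - 0.0022568*I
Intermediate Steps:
I = 27 + 9*I*sqrt(2406) (I = 27 + 3*sqrt((3903 - 12913) - 12644) = 27 + 3*sqrt(-9010 - 12644) = 27 + 3*sqrt(-21654) = 27 + 3*(3*I*sqrt(2406)) = 27 + 9*I*sqrt(2406) ≈ 27.0 + 441.46*I)
1/I = 1/(27 + 9*I*sqrt(2406))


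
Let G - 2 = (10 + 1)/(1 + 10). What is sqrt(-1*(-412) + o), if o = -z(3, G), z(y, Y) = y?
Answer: sqrt(409) ≈ 20.224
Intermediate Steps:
G = 3 (G = 2 + (10 + 1)/(1 + 10) = 2 + 11/11 = 2 + 11*(1/11) = 2 + 1 = 3)
o = -3 (o = -1*3 = -3)
sqrt(-1*(-412) + o) = sqrt(-1*(-412) - 3) = sqrt(412 - 3) = sqrt(409)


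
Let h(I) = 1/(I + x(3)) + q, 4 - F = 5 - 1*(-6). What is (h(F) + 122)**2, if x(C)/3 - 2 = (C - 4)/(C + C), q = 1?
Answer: 134689/9 ≈ 14965.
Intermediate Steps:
x(C) = 6 + 3*(-4 + C)/(2*C) (x(C) = 6 + 3*((C - 4)/(C + C)) = 6 + 3*((-4 + C)/((2*C))) = 6 + 3*((-4 + C)*(1/(2*C))) = 6 + 3*((-4 + C)/(2*C)) = 6 + 3*(-4 + C)/(2*C))
F = -7 (F = 4 - (5 - 1*(-6)) = 4 - (5 + 6) = 4 - 1*11 = 4 - 11 = -7)
h(I) = 1 + 1/(11/2 + I) (h(I) = 1/(I + (15/2 - 6/3)) + 1 = 1/(I + (15/2 - 6*1/3)) + 1 = 1/(I + (15/2 - 2)) + 1 = 1/(I + 11/2) + 1 = 1/(11/2 + I) + 1 = 1 + 1/(11/2 + I))
(h(F) + 122)**2 = ((13 + 2*(-7))/(11 + 2*(-7)) + 122)**2 = ((13 - 14)/(11 - 14) + 122)**2 = (-1/(-3) + 122)**2 = (-1/3*(-1) + 122)**2 = (1/3 + 122)**2 = (367/3)**2 = 134689/9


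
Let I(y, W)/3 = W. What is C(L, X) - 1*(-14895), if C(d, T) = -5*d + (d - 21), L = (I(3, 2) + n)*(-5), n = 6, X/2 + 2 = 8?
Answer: 15114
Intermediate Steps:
X = 12 (X = -4 + 2*8 = -4 + 16 = 12)
I(y, W) = 3*W
L = -60 (L = (3*2 + 6)*(-5) = (6 + 6)*(-5) = 12*(-5) = -60)
C(d, T) = -21 - 4*d (C(d, T) = -5*d + (-21 + d) = -21 - 4*d)
C(L, X) - 1*(-14895) = (-21 - 4*(-60)) - 1*(-14895) = (-21 + 240) + 14895 = 219 + 14895 = 15114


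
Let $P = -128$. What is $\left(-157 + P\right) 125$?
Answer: $-35625$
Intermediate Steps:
$\left(-157 + P\right) 125 = \left(-157 - 128\right) 125 = \left(-285\right) 125 = -35625$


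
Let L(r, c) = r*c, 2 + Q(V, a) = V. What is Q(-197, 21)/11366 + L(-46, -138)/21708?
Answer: 5652623/20561094 ≈ 0.27492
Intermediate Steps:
Q(V, a) = -2 + V
L(r, c) = c*r
Q(-197, 21)/11366 + L(-46, -138)/21708 = (-2 - 197)/11366 - 138*(-46)/21708 = -199*1/11366 + 6348*(1/21708) = -199/11366 + 529/1809 = 5652623/20561094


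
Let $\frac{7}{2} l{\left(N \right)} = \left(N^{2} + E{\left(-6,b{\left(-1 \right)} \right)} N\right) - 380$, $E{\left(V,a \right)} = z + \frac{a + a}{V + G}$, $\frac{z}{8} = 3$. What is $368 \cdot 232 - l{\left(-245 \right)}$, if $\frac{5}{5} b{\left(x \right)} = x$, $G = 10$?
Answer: $\frac{489857}{7} \approx 69980.0$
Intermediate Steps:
$z = 24$ ($z = 8 \cdot 3 = 24$)
$b{\left(x \right)} = x$
$E{\left(V,a \right)} = 24 + \frac{2 a}{10 + V}$ ($E{\left(V,a \right)} = 24 + \frac{a + a}{V + 10} = 24 + \frac{2 a}{10 + V}$)
$l{\left(N \right)} = - \frac{760}{7} + \frac{2 N^{2}}{7} + \frac{47 N}{7}$ ($l{\left(N \right)} = \frac{2 \left(\left(N^{2} + \frac{2 \left(120 - 1 + 12 \left(-6\right)\right)}{10 - 6} N\right) - 380\right)}{7} = \frac{2 \left(\left(N^{2} + \frac{2 \left(120 - 1 - 72\right)}{4} N\right) - 380\right)}{7} = \frac{2 \left(\left(N^{2} + 2 \cdot \frac{1}{4} \cdot 47 N\right) - 380\right)}{7} = \frac{2 \left(\left(N^{2} + \frac{47 N}{2}\right) - 380\right)}{7} = \frac{2 \left(-380 + N^{2} + \frac{47 N}{2}\right)}{7} = - \frac{760}{7} + \frac{2 N^{2}}{7} + \frac{47 N}{7}$)
$368 \cdot 232 - l{\left(-245 \right)} = 368 \cdot 232 - \left(- \frac{760}{7} + \frac{2 \left(-245\right)^{2}}{7} + \frac{47}{7} \left(-245\right)\right) = 85376 - \left(- \frac{760}{7} + \frac{2}{7} \cdot 60025 - 1645\right) = 85376 - \left(- \frac{760}{7} + 17150 - 1645\right) = 85376 - \frac{107775}{7} = \frac{489857}{7}$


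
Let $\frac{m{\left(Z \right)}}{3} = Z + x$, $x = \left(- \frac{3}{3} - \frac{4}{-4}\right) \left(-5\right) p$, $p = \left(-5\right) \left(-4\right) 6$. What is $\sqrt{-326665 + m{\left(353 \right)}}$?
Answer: $i \sqrt{325606} \approx 570.62 i$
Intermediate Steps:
$p = 120$ ($p = 20 \cdot 6 = 120$)
$x = 0$ ($x = \left(- \frac{3}{3} - \frac{4}{-4}\right) \left(-5\right) 120 = \left(\left(-3\right) \frac{1}{3} - -1\right) \left(-5\right) 120 = \left(-1 + 1\right) \left(-5\right) 120 = 0 \left(-5\right) 120 = 0 \cdot 120 = 0$)
$m{\left(Z \right)} = 3 Z$ ($m{\left(Z \right)} = 3 \left(Z + 0\right) = 3 Z$)
$\sqrt{-326665 + m{\left(353 \right)}} = \sqrt{-326665 + 3 \cdot 353} = \sqrt{-326665 + 1059} = \sqrt{-325606} = i \sqrt{325606}$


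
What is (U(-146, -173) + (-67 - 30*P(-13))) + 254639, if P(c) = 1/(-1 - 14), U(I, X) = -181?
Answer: 254393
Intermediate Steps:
P(c) = -1/15 (P(c) = 1/(-15) = -1/15)
(U(-146, -173) + (-67 - 30*P(-13))) + 254639 = (-181 + (-67 - 30*(-1/15))) + 254639 = (-181 + (-67 + 2)) + 254639 = (-181 - 65) + 254639 = -246 + 254639 = 254393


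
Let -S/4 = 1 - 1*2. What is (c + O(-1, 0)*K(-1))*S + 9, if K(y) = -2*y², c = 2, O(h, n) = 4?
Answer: -15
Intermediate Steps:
S = 4 (S = -4*(1 - 1*2) = -4*(1 - 2) = -4*(-1) = 4)
(c + O(-1, 0)*K(-1))*S + 9 = (2 + 4*(-2*(-1)²))*4 + 9 = (2 + 4*(-2*1))*4 + 9 = (2 + 4*(-2))*4 + 9 = (2 - 8)*4 + 9 = -6*4 + 9 = -24 + 9 = -15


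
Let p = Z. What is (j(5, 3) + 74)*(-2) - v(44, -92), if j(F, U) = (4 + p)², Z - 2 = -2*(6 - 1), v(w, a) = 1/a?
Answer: -16559/92 ≈ -179.99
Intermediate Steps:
Z = -8 (Z = 2 - 2*(6 - 1) = 2 - 2*5 = 2 - 10 = -8)
p = -8
j(F, U) = 16 (j(F, U) = (4 - 8)² = (-4)² = 16)
(j(5, 3) + 74)*(-2) - v(44, -92) = (16 + 74)*(-2) - 1/(-92) = 90*(-2) - 1*(-1/92) = -180 + 1/92 = -16559/92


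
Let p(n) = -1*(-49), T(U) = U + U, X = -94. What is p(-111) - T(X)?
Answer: 237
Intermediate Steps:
T(U) = 2*U
p(n) = 49
p(-111) - T(X) = 49 - 2*(-94) = 49 - 1*(-188) = 49 + 188 = 237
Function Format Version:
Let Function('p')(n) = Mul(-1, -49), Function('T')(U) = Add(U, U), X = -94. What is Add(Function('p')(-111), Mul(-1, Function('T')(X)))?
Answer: 237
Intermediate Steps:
Function('T')(U) = Mul(2, U)
Function('p')(n) = 49
Add(Function('p')(-111), Mul(-1, Function('T')(X))) = Add(49, Mul(-1, Mul(2, -94))) = Add(49, Mul(-1, -188)) = Add(49, 188) = 237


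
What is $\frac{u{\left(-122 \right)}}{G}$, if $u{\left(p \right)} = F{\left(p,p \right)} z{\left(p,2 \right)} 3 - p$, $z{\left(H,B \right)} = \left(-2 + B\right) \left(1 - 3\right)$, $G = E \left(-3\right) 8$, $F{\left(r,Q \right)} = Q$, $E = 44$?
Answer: $- \frac{61}{528} \approx -0.11553$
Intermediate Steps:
$G = -1056$ ($G = 44 \left(-3\right) 8 = \left(-132\right) 8 = -1056$)
$z{\left(H,B \right)} = 4 - 2 B$ ($z{\left(H,B \right)} = \left(-2 + B\right) \left(-2\right) = 4 - 2 B$)
$u{\left(p \right)} = - p$ ($u{\left(p \right)} = p \left(4 - 4\right) 3 - p = p 0 \cdot 3 - p = 0 \cdot 3 - p = 0 - p = - p$)
$\frac{u{\left(-122 \right)}}{G} = \frac{\left(-1\right) \left(-122\right)}{-1056} = 122 \left(- \frac{1}{1056}\right) = - \frac{61}{528}$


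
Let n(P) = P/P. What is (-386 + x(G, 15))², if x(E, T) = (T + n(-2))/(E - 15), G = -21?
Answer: 12096484/81 ≈ 1.4934e+5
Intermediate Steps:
n(P) = 1
x(E, T) = (1 + T)/(-15 + E) (x(E, T) = (T + 1)/(E - 15) = (1 + T)/(-15 + E))
(-386 + x(G, 15))² = (-386 + (1 + 15)/(-15 - 21))² = (-386 + 16/(-36))² = (-386 - 1/36*16)² = (-386 - 4/9)² = (-3478/9)² = 12096484/81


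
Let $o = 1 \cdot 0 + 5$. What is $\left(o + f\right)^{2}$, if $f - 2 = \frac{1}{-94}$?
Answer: $\frac{431649}{8836} \approx 48.851$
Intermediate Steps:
$f = \frac{187}{94}$ ($f = 2 + \frac{1}{-94} = 2 - \frac{1}{94} = \frac{187}{94} \approx 1.9894$)
$o = 5$ ($o = 0 + 5 = 5$)
$\left(o + f\right)^{2} = \left(5 + \frac{187}{94}\right)^{2} = \left(\frac{657}{94}\right)^{2} = \frac{431649}{8836}$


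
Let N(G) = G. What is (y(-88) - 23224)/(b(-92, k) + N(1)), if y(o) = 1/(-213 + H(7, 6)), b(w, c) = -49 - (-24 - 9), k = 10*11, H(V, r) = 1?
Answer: 1641163/1060 ≈ 1548.3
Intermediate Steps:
k = 110
b(w, c) = -16 (b(w, c) = -49 - 1*(-33) = -49 + 33 = -16)
y(o) = -1/212 (y(o) = 1/(-213 + 1) = 1/(-212) = -1/212)
(y(-88) - 23224)/(b(-92, k) + N(1)) = (-1/212 - 23224)/(-16 + 1) = -4923489/212/(-15) = -4923489/212*(-1/15) = 1641163/1060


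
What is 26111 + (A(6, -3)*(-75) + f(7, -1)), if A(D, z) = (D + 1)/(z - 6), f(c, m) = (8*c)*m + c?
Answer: 78361/3 ≈ 26120.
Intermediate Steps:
f(c, m) = c + 8*c*m (f(c, m) = 8*c*m + c = c + 8*c*m)
A(D, z) = (1 + D)/(-6 + z)
26111 + (A(6, -3)*(-75) + f(7, -1)) = 26111 + (((1 + 6)/(-6 - 3))*(-75) + 7*(1 + 8*(-1))) = 26111 + ((7/(-9))*(-75) + 7*(1 - 8)) = 26111 + (-1/9*7*(-75) + 7*(-7)) = 26111 + (-7/9*(-75) - 49) = 26111 + (175/3 - 49) = 26111 + 28/3 = 78361/3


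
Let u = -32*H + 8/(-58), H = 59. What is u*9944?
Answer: -544493664/29 ≈ -1.8776e+7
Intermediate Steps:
u = -54756/29 (u = -32/(1/59) + 8/(-58) = -32/1/59 + 8*(-1/58) = -32*59 - 4/29 = -1888 - 4/29 = -54756/29 ≈ -1888.1)
u*9944 = -54756/29*9944 = -544493664/29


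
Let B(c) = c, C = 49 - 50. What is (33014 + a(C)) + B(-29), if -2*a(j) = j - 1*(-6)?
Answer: 65965/2 ≈ 32983.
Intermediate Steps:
C = -1
a(j) = -3 - j/2 (a(j) = -(j - 1*(-6))/2 = -(j + 6)/2 = -(6 + j)/2 = -3 - j/2)
(33014 + a(C)) + B(-29) = (33014 + (-3 - ½*(-1))) - 29 = (33014 + (-3 + ½)) - 29 = (33014 - 5/2) - 29 = 66023/2 - 29 = 65965/2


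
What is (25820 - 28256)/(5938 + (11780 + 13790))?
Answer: -609/7877 ≈ -0.077314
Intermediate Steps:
(25820 - 28256)/(5938 + (11780 + 13790)) = -2436/(5938 + 25570) = -2436/31508 = -2436*1/31508 = -609/7877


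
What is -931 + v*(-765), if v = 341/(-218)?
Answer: 57907/218 ≈ 265.63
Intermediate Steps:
v = -341/218 (v = 341*(-1/218) = -341/218 ≈ -1.5642)
-931 + v*(-765) = -931 - 341/218*(-765) = -931 + 260865/218 = 57907/218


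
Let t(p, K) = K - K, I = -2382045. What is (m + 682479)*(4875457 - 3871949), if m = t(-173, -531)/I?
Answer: 684873136332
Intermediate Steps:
t(p, K) = 0
m = 0 (m = 0/(-2382045) = 0*(-1/2382045) = 0)
(m + 682479)*(4875457 - 3871949) = (0 + 682479)*(4875457 - 3871949) = 682479*1003508 = 684873136332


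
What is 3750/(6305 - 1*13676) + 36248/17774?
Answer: 33421918/21835359 ≈ 1.5306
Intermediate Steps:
3750/(6305 - 1*13676) + 36248/17774 = 3750/(6305 - 13676) + 36248*(1/17774) = 3750/(-7371) + 18124/8887 = 3750*(-1/7371) + 18124/8887 = -1250/2457 + 18124/8887 = 33421918/21835359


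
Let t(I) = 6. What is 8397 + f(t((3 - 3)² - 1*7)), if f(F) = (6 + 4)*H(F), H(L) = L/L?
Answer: 8407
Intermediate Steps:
H(L) = 1
f(F) = 10 (f(F) = (6 + 4)*1 = 10*1 = 10)
8397 + f(t((3 - 3)² - 1*7)) = 8397 + 10 = 8407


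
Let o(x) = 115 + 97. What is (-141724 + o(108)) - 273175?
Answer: -414687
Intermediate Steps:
o(x) = 212
(-141724 + o(108)) - 273175 = (-141724 + 212) - 273175 = -141512 - 273175 = -414687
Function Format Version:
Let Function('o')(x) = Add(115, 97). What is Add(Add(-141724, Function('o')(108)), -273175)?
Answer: -414687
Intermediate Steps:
Function('o')(x) = 212
Add(Add(-141724, Function('o')(108)), -273175) = Add(Add(-141724, 212), -273175) = Add(-141512, -273175) = -414687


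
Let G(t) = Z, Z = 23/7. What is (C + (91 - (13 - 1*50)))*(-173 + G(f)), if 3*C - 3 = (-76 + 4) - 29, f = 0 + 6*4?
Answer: -113256/7 ≈ -16179.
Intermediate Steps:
f = 24 (f = 0 + 24 = 24)
Z = 23/7 (Z = 23*(⅐) = 23/7 ≈ 3.2857)
G(t) = 23/7
C = -98/3 (C = 1 + ((-76 + 4) - 29)/3 = 1 + (-72 - 29)/3 = 1 + (⅓)*(-101) = 1 - 101/3 = -98/3 ≈ -32.667)
(C + (91 - (13 - 1*50)))*(-173 + G(f)) = (-98/3 + (91 - (13 - 1*50)))*(-173 + 23/7) = (-98/3 + (91 - (13 - 50)))*(-1188/7) = (-98/3 + (91 - 1*(-37)))*(-1188/7) = (-98/3 + (91 + 37))*(-1188/7) = (-98/3 + 128)*(-1188/7) = (286/3)*(-1188/7) = -113256/7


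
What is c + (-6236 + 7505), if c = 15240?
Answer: 16509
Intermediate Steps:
c + (-6236 + 7505) = 15240 + (-6236 + 7505) = 15240 + 1269 = 16509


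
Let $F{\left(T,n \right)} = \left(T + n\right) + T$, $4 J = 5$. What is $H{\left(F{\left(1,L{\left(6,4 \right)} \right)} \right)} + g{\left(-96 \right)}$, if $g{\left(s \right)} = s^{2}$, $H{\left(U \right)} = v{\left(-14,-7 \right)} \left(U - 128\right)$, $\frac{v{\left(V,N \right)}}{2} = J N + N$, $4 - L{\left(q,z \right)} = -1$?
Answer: $\frac{26055}{2} \approx 13028.0$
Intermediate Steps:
$J = \frac{5}{4}$ ($J = \frac{1}{4} \cdot 5 = \frac{5}{4} \approx 1.25$)
$L{\left(q,z \right)} = 5$ ($L{\left(q,z \right)} = 4 - -1 = 4 + 1 = 5$)
$F{\left(T,n \right)} = n + 2 T$
$v{\left(V,N \right)} = \frac{9 N}{2}$ ($v{\left(V,N \right)} = 2 \left(\frac{5 N}{4} + N\right) = 2 \frac{9 N}{4} = \frac{9 N}{2}$)
$H{\left(U \right)} = 4032 - \frac{63 U}{2}$ ($H{\left(U \right)} = \frac{9}{2} \left(-7\right) \left(U - 128\right) = - \frac{63 \left(-128 + U\right)}{2} = 4032 - \frac{63 U}{2}$)
$H{\left(F{\left(1,L{\left(6,4 \right)} \right)} \right)} + g{\left(-96 \right)} = \left(4032 - \frac{63 \left(5 + 2 \cdot 1\right)}{2}\right) + \left(-96\right)^{2} = \left(4032 - \frac{63 \left(5 + 2\right)}{2}\right) + 9216 = \left(4032 - \frac{441}{2}\right) + 9216 = \frac{7623}{2} + 9216 = \frac{26055}{2}$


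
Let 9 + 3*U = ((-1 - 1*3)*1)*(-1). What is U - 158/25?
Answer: -599/75 ≈ -7.9867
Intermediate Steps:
U = -5/3 (U = -3 + (((-1 - 1*3)*1)*(-1))/3 = -3 + (((-1 - 3)*1)*(-1))/3 = -3 + (-4*1*(-1))/3 = -3 + (-4*(-1))/3 = -3 + (1/3)*4 = -3 + 4/3 = -5/3 ≈ -1.6667)
U - 158/25 = -5/3 - 158/25 = -599/75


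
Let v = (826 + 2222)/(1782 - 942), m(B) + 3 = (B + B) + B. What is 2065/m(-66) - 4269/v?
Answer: -30294670/25527 ≈ -1186.8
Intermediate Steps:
m(B) = -3 + 3*B (m(B) = -3 + ((B + B) + B) = -3 + (2*B + B) = -3 + 3*B)
v = 127/35 (v = 3048/840 = 3048*(1/840) = 127/35 ≈ 3.6286)
2065/m(-66) - 4269/v = 2065/(-3 + 3*(-66)) - 4269/127/35 = 2065/(-3 - 198) - 4269*35/127 = 2065/(-201) - 149415/127 = 2065*(-1/201) - 149415/127 = -2065/201 - 149415/127 = -30294670/25527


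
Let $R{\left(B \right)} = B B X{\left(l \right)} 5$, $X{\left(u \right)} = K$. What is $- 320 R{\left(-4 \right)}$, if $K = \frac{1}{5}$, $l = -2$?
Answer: $-5120$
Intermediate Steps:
$K = \frac{1}{5} \approx 0.2$
$X{\left(u \right)} = \frac{1}{5}$
$R{\left(B \right)} = B^{2}$ ($R{\left(B \right)} = B B \frac{1}{5} \cdot 5 = B \frac{B}{5} \cdot 5 = B B = B^{2}$)
$- 320 R{\left(-4 \right)} = - 320 \left(-4\right)^{2} = \left(-320\right) 16 = -5120$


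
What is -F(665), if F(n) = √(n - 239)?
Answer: -√426 ≈ -20.640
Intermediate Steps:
F(n) = √(-239 + n)
-F(665) = -√(-239 + 665) = -√426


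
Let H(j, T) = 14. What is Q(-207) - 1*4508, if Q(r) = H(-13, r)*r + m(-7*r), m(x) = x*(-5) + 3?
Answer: -14648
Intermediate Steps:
m(x) = 3 - 5*x (m(x) = -5*x + 3 = 3 - 5*x)
Q(r) = 3 + 49*r (Q(r) = 14*r + (3 - (-35)*r) = 14*r + (3 + 35*r) = 3 + 49*r)
Q(-207) - 1*4508 = (3 + 49*(-207)) - 1*4508 = (3 - 10143) - 4508 = -10140 - 4508 = -14648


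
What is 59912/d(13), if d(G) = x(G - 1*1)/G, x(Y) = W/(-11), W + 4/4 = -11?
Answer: 2141854/3 ≈ 7.1395e+5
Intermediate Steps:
W = -12 (W = -1 - 11 = -12)
x(Y) = 12/11 (x(Y) = -12/(-11) = -12*(-1/11) = 12/11)
d(G) = 12/(11*G)
59912/d(13) = 59912/(((12/11)/13)) = 59912/(((12/11)*(1/13))) = 59912/(12/143) = 59912*(143/12) = 2141854/3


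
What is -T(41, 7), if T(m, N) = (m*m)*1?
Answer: -1681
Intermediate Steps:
T(m, N) = m² (T(m, N) = m²*1 = m²)
-T(41, 7) = -1*41² = -1*1681 = -1681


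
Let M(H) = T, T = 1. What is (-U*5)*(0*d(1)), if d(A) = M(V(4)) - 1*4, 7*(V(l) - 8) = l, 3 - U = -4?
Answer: 0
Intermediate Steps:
U = 7 (U = 3 - 1*(-4) = 3 + 4 = 7)
V(l) = 8 + l/7
M(H) = 1
d(A) = -3 (d(A) = 1 - 1*4 = 1 - 4 = -3)
(-U*5)*(0*d(1)) = (-7*5)*(0*(-3)) = -1*35*0 = -35*0 = 0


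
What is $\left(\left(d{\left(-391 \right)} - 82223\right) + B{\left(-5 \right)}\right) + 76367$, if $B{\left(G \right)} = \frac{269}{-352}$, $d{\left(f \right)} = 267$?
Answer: $- \frac{1967597}{352} \approx -5589.8$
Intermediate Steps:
$B{\left(G \right)} = - \frac{269}{352}$ ($B{\left(G \right)} = 269 \left(- \frac{1}{352}\right) = - \frac{269}{352}$)
$\left(\left(d{\left(-391 \right)} - 82223\right) + B{\left(-5 \right)}\right) + 76367 = \left(\left(267 - 82223\right) - \frac{269}{352}\right) + 76367 = \left(-81956 - \frac{269}{352}\right) + 76367 = - \frac{28848781}{352} + 76367 = - \frac{1967597}{352}$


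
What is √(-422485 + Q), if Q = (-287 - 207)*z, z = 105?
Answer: I*√474355 ≈ 688.73*I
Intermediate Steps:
Q = -51870 (Q = (-287 - 207)*105 = -494*105 = -51870)
√(-422485 + Q) = √(-422485 - 51870) = √(-474355) = I*√474355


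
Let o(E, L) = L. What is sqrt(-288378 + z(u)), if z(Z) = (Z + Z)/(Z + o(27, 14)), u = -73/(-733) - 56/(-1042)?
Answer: 2*I*sqrt(2106216348512596023)/5405059 ≈ 537.01*I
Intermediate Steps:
u = 58557/381893 (u = -73*(-1/733) - 56*(-1/1042) = 73/733 + 28/521 = 58557/381893 ≈ 0.15333)
z(Z) = 2*Z/(14 + Z) (z(Z) = (Z + Z)/(Z + 14) = (2*Z)/(14 + Z) = 2*Z/(14 + Z))
sqrt(-288378 + z(u)) = sqrt(-288378 + 2*(58557/381893)/(14 + 58557/381893)) = sqrt(-288378 + 2*(58557/381893)/(5405059/381893)) = sqrt(-288378 + 2*(58557/381893)*(381893/5405059)) = sqrt(-288378 + 117114/5405059) = sqrt(-1558699987188/5405059) = 2*I*sqrt(2106216348512596023)/5405059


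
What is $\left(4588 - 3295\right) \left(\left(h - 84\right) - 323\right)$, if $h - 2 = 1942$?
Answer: $1987341$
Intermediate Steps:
$h = 1944$ ($h = 2 + 1942 = 1944$)
$\left(4588 - 3295\right) \left(\left(h - 84\right) - 323\right) = \left(4588 - 3295\right) \left(\left(1944 - 84\right) - 323\right) = \left(4588 - 3295\right) \left(1860 - 323\right) = 1293 \cdot 1537 = 1987341$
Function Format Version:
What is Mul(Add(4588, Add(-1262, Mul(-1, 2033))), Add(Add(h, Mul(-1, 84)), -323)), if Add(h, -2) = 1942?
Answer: 1987341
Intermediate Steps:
h = 1944 (h = Add(2, 1942) = 1944)
Mul(Add(4588, Add(-1262, Mul(-1, 2033))), Add(Add(h, Mul(-1, 84)), -323)) = Mul(Add(4588, Add(-1262, Mul(-1, 2033))), Add(Add(1944, Mul(-1, 84)), -323)) = Mul(Add(4588, Add(-1262, -2033)), Add(Add(1944, -84), -323)) = Mul(Add(4588, -3295), Add(1860, -323)) = Mul(1293, 1537) = 1987341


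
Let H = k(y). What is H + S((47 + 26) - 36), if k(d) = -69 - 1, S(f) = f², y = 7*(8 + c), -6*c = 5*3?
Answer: 1299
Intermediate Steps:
c = -5/2 (c = -5*3/6 = -⅙*15 = -5/2 ≈ -2.5000)
y = 77/2 (y = 7*(8 - 5/2) = 7*(11/2) = 77/2 ≈ 38.500)
k(d) = -70
H = -70
H + S((47 + 26) - 36) = -70 + ((47 + 26) - 36)² = -70 + (73 - 36)² = -70 + 37² = -70 + 1369 = 1299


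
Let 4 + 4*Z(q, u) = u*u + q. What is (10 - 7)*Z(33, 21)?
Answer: 705/2 ≈ 352.50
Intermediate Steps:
Z(q, u) = -1 + q/4 + u²/4 (Z(q, u) = -1 + (u*u + q)/4 = -1 + (u² + q)/4 = -1 + (q + u²)/4 = -1 + (q/4 + u²/4) = -1 + q/4 + u²/4)
(10 - 7)*Z(33, 21) = (10 - 7)*(-1 + (¼)*33 + (¼)*21²) = 3*(-1 + 33/4 + (¼)*441) = 3*(-1 + 33/4 + 441/4) = 3*(235/2) = 705/2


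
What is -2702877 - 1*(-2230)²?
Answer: -7675777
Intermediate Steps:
-2702877 - 1*(-2230)² = -2702877 - 1*4972900 = -2702877 - 4972900 = -7675777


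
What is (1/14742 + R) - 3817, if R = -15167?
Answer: -279862127/14742 ≈ -18984.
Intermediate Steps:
(1/14742 + R) - 3817 = (1/14742 - 15167) - 3817 = -223591913/14742 - 3817 = -279862127/14742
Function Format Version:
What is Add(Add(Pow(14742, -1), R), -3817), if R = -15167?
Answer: Rational(-279862127, 14742) ≈ -18984.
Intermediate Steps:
Add(Add(Pow(14742, -1), R), -3817) = Add(Add(Pow(14742, -1), -15167), -3817) = Add(Add(Rational(1, 14742), -15167), -3817) = Add(Rational(-223591913, 14742), -3817) = Rational(-279862127, 14742)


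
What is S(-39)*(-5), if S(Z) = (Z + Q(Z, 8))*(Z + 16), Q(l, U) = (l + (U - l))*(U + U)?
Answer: 10235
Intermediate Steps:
Q(l, U) = 2*U**2 (Q(l, U) = U*(2*U) = 2*U**2)
S(Z) = (16 + Z)*(128 + Z) (S(Z) = (Z + 2*8**2)*(Z + 16) = (Z + 2*64)*(16 + Z) = (Z + 128)*(16 + Z) = (128 + Z)*(16 + Z) = (16 + Z)*(128 + Z))
S(-39)*(-5) = (2048 + (-39)**2 + 144*(-39))*(-5) = (2048 + 1521 - 5616)*(-5) = -2047*(-5) = 10235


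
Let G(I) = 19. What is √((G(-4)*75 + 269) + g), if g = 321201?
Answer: √322895 ≈ 568.24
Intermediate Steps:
√((G(-4)*75 + 269) + g) = √((19*75 + 269) + 321201) = √((1425 + 269) + 321201) = √(1694 + 321201) = √322895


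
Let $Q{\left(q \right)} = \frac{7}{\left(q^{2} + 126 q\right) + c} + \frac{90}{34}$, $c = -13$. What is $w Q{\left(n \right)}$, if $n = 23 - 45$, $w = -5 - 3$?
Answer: $- \frac{827408}{39117} \approx -21.152$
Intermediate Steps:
$w = -8$ ($w = -5 - 3 = -8$)
$n = -22$ ($n = 23 - 45 = -22$)
$Q{\left(q \right)} = \frac{45}{17} + \frac{7}{-13 + q^{2} + 126 q}$ ($Q{\left(q \right)} = \frac{7}{\left(q^{2} + 126 q\right) - 13} + \frac{90}{34} = \frac{7}{-13 + q^{2} + 126 q} + 90 \cdot \frac{1}{34} = \frac{7}{-13 + q^{2} + 126 q} + \frac{45}{17} = \frac{45}{17} + \frac{7}{-13 + q^{2} + 126 q}$)
$w Q{\left(n \right)} = - 8 \frac{-466 + 45 \left(-22\right)^{2} + 5670 \left(-22\right)}{17 \left(-13 + \left(-22\right)^{2} + 126 \left(-22\right)\right)} = - 8 \frac{-466 + 45 \cdot 484 - 124740}{17 \left(-13 + 484 - 2772\right)} = - 8 \frac{-466 + 21780 - 124740}{17 \left(-2301\right)} = - 8 \cdot \frac{1}{17} \left(- \frac{1}{2301}\right) \left(-103426\right) = \left(-8\right) \frac{103426}{39117} = - \frac{827408}{39117}$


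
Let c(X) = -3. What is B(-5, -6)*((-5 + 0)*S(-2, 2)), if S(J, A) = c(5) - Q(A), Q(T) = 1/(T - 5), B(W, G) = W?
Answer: -200/3 ≈ -66.667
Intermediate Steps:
Q(T) = 1/(-5 + T)
S(J, A) = -3 - 1/(-5 + A)
B(-5, -6)*((-5 + 0)*S(-2, 2)) = -5*(-5 + 0)*(14 - 3*2)/(-5 + 2) = -(-25)*(14 - 6)/(-3) = -(-25)*(-1/3*8) = -(-25)*(-8)/3 = -5*40/3 = -200/3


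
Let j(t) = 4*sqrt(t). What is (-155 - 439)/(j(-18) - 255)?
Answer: 5610/2419 + 264*I*sqrt(2)/2419 ≈ 2.3191 + 0.15434*I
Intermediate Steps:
(-155 - 439)/(j(-18) - 255) = (-155 - 439)/(4*sqrt(-18) - 255) = -594/(4*(3*I*sqrt(2)) - 255) = -594/(12*I*sqrt(2) - 255) = -594/(-255 + 12*I*sqrt(2))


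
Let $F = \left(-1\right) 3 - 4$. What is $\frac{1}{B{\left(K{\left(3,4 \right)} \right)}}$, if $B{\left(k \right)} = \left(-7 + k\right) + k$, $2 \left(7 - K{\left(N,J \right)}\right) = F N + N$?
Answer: $\frac{1}{25} \approx 0.04$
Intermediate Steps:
$F = -7$ ($F = -3 - 4 = -7$)
$K{\left(N,J \right)} = 7 + 3 N$ ($K{\left(N,J \right)} = 7 - \frac{- 7 N + N}{2} = 7 - \frac{\left(-6\right) N}{2} = 7 + 3 N$)
$B{\left(k \right)} = -7 + 2 k$
$\frac{1}{B{\left(K{\left(3,4 \right)} \right)}} = \frac{1}{-7 + 2 \left(7 + 3 \cdot 3\right)} = \frac{1}{-7 + 2 \left(7 + 9\right)} = \frac{1}{-7 + 2 \cdot 16} = \frac{1}{-7 + 32} = \frac{1}{25}$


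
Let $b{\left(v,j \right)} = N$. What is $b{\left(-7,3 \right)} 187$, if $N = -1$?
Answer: $-187$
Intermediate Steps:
$b{\left(v,j \right)} = -1$
$b{\left(-7,3 \right)} 187 = \left(-1\right) 187 = -187$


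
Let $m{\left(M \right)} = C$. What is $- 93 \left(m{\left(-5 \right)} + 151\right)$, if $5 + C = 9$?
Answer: $-14415$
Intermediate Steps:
$C = 4$ ($C = -5 + 9 = 4$)
$m{\left(M \right)} = 4$
$- 93 \left(m{\left(-5 \right)} + 151\right) = - 93 \left(4 + 151\right) = \left(-93\right) 155 = -14415$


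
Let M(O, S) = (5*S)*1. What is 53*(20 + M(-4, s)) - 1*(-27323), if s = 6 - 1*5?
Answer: 28648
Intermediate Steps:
s = 1 (s = 6 - 5 = 1)
M(O, S) = 5*S
53*(20 + M(-4, s)) - 1*(-27323) = 53*(20 + 5*1) - 1*(-27323) = 53*(20 + 5) + 27323 = 53*25 + 27323 = 1325 + 27323 = 28648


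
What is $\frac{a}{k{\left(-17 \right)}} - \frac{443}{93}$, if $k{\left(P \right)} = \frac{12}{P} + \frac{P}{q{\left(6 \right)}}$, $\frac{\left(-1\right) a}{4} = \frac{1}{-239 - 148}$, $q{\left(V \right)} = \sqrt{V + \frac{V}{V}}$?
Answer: $- \frac{523910371}{109989829} - \frac{19652 \sqrt{7}}{31932531} \approx -4.7649$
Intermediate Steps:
$q{\left(V \right)} = \sqrt{1 + V}$ ($q{\left(V \right)} = \sqrt{V + 1} = \sqrt{1 + V}$)
$a = \frac{4}{387}$ ($a = - \frac{4}{-239 - 148} = - \frac{4}{-387} = \left(-4\right) \left(- \frac{1}{387}\right) = \frac{4}{387} \approx 0.010336$)
$k{\left(P \right)} = \frac{12}{P} + \frac{P \sqrt{7}}{7}$ ($k{\left(P \right)} = \frac{12}{P} + \frac{P}{\sqrt{1 + 6}} = \frac{12}{P} + \frac{P}{\sqrt{7}} = \frac{12}{P} + P \frac{\sqrt{7}}{7} = \frac{12}{P} + \frac{P \sqrt{7}}{7}$)
$\frac{a}{k{\left(-17 \right)}} - \frac{443}{93} = \frac{4}{387 \left(\frac{12}{-17} + \frac{1}{7} \left(-17\right) \sqrt{7}\right)} - \frac{443}{93} = \frac{4}{387 \left(12 \left(- \frac{1}{17}\right) - \frac{17 \sqrt{7}}{7}\right)} - \frac{443}{93} = \frac{4}{387 \left(- \frac{12}{17} - \frac{17 \sqrt{7}}{7}\right)} - \frac{443}{93} = - \frac{443}{93} + \frac{4}{387 \left(- \frac{12}{17} - \frac{17 \sqrt{7}}{7}\right)}$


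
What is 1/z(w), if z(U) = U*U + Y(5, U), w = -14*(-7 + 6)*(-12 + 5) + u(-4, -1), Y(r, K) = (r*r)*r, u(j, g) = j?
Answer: 1/10529 ≈ 9.4976e-5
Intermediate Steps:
Y(r, K) = r³ (Y(r, K) = r²*r = r³)
w = -102 (w = -14*(-7 + 6)*(-12 + 5) - 4 = -(-14)*(-7) - 4 = -14*7 - 4 = -98 - 4 = -102)
z(U) = 125 + U² (z(U) = U*U + 5³ = U² + 125 = 125 + U²)
1/z(w) = 1/(125 + (-102)²) = 1/(125 + 10404) = 1/10529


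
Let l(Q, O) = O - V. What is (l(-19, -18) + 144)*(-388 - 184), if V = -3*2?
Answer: -75504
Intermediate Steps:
V = -6
l(Q, O) = 6 + O (l(Q, O) = O - 1*(-6) = O + 6 = 6 + O)
(l(-19, -18) + 144)*(-388 - 184) = ((6 - 18) + 144)*(-388 - 184) = (-12 + 144)*(-572) = 132*(-572) = -75504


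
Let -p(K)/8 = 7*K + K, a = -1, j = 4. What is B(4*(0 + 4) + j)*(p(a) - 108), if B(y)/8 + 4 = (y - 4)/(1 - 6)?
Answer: 12672/5 ≈ 2534.4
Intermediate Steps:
B(y) = -128/5 - 8*y/5 (B(y) = -32 + 8*((y - 4)/(1 - 6)) = -32 + 8*((-4 + y)/(-5)) = -32 + 8*((-4 + y)*(-⅕)) = -32 + 8*(⅘ - y/5) = -32 + (32/5 - 8*y/5) = -128/5 - 8*y/5)
p(K) = -64*K (p(K) = -8*(7*K + K) = -64*K)
B(4*(0 + 4) + j)*(p(a) - 108) = (-128/5 - 8*(4*(0 + 4) + 4)/5)*(-64*(-1) - 108) = (-128/5 - 8*(4*4 + 4)/5)*(64 - 108) = (-128/5 - 8*(16 + 4)/5)*(-44) = (-128/5 - 8/5*20)*(-44) = (-128/5 - 32)*(-44) = -288/5*(-44) = 12672/5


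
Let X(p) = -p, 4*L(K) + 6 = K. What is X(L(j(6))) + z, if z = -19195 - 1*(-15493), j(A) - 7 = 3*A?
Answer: -14827/4 ≈ -3706.8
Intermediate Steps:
j(A) = 7 + 3*A
L(K) = -3/2 + K/4
z = -3702 (z = -19195 + 15493 = -3702)
X(L(j(6))) + z = -(-3/2 + (7 + 3*6)/4) - 3702 = -(-3/2 + (7 + 18)/4) - 3702 = -(-3/2 + (¼)*25) - 3702 = -(-3/2 + 25/4) - 3702 = -1*19/4 - 3702 = -19/4 - 3702 = -14827/4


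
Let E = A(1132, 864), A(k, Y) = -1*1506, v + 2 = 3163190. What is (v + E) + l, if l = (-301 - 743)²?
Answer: 4251618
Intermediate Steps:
v = 3163188 (v = -2 + 3163190 = 3163188)
A(k, Y) = -1506
E = -1506
l = 1089936 (l = (-1044)² = 1089936)
(v + E) + l = (3163188 - 1506) + 1089936 = 3161682 + 1089936 = 4251618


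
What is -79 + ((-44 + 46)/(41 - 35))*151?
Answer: -86/3 ≈ -28.667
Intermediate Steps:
-79 + ((-44 + 46)/(41 - 35))*151 = -79 + (2/6)*151 = -79 + (2*(⅙))*151 = -79 + (⅓)*151 = -79 + 151/3 = -86/3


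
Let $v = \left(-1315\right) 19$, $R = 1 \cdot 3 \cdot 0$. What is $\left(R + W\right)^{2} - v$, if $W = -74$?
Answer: $30461$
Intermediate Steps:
$R = 0$ ($R = 3 \cdot 0 = 0$)
$v = -24985$
$\left(R + W\right)^{2} - v = \left(0 - 74\right)^{2} - -24985 = \left(-74\right)^{2} + 24985 = 5476 + 24985 = 30461$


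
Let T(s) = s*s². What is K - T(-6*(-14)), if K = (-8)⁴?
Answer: -588608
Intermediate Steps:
K = 4096
T(s) = s³
K - T(-6*(-14)) = 4096 - (-6*(-14))³ = 4096 - 1*84³ = 4096 - 1*592704 = 4096 - 592704 = -588608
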